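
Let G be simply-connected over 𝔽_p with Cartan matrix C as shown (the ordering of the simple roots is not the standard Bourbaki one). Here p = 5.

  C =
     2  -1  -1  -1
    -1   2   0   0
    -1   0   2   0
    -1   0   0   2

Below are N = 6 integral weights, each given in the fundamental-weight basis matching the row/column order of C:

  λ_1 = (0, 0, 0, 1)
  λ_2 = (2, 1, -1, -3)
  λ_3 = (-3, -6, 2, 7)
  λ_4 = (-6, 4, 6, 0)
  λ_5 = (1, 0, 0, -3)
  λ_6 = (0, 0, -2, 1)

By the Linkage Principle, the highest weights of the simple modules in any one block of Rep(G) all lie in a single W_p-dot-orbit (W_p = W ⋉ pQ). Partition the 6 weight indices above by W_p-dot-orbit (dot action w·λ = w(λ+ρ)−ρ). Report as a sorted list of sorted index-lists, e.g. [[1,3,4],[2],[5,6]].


C ↔ D_4 under row/col permutation; |W(D_4)| = 192.

Folding the 6 weights λ_j+ρ into Ā_5 (reps in the given 4-coord order):

  λ_1 → (0, 1, 1, 2) · λ_2 → (0, 2, 0, 2) · λ_3 → (0, 1, 1, 2) · λ_4 → (0, 2, 0, 2) · λ_5 → (0, 1, 1, 2) · λ_6 → (0, 1, 1, 2)

2 distinct reps among the 6 weights ⇒ 2 W_5-linkage classes:

[[1, 3, 5, 6], [2, 4]]


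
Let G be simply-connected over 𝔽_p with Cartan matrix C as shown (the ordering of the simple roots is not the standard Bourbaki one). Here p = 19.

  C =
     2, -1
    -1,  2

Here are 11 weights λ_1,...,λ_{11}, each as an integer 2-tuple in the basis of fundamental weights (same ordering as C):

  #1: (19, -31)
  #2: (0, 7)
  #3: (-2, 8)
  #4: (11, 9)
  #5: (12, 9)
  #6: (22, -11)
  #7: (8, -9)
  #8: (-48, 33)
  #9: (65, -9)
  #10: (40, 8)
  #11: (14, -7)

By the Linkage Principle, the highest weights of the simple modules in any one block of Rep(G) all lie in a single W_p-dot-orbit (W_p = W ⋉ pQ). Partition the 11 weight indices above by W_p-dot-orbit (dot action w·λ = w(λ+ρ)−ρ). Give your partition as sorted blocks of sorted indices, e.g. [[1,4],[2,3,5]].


A_2 Cartan matrix, 2 simple roots permuted; ρ=(1,1).

Folding the 11 weights λ_j+ρ into Ā_19 (reps in the given 2-coord order):

    λ_1+ρ ↦ (1, 8)
    λ_2+ρ ↦ (1, 8)
    λ_3+ρ ↦ (1, 8)
    λ_4+ρ ↦ (9, 7)
    λ_5+ρ ↦ (9, 6)
    λ_6+ρ ↦ (9, 6)
    λ_7+ρ ↦ (1, 8)
    λ_8+ρ ↦ (9, 6)
    λ_9+ρ ↦ (1, 8)
    λ_10+ρ ↦ (9, 7)
    λ_11+ρ ↦ (9, 6)

Partition of {1..11} into 3 W_19-dot-orbits:

[[1, 2, 3, 7, 9], [4, 10], [5, 6, 8, 11]]


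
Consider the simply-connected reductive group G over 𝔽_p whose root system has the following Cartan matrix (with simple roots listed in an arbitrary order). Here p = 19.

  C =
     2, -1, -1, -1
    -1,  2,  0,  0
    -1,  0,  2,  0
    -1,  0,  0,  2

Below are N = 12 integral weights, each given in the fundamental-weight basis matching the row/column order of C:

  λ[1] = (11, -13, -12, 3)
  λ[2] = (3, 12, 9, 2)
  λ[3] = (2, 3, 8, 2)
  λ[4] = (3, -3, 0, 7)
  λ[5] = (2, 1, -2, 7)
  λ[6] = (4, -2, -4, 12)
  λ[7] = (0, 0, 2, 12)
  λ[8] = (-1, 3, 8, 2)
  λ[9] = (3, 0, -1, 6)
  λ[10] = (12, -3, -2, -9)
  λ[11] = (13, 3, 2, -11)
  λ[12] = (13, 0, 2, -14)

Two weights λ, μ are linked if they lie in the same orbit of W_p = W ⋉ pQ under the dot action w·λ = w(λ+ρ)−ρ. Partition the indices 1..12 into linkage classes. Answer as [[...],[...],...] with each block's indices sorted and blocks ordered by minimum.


Root system D_4: the 4×4 matrix C matches after relabeling.

Each λ_j+ρ reduced to Ā_19; 4-tuples below use C's row order:

    1: (4, 1, 0, 7)
    2: (2, 2, 1, 8)
    3: (0, 4, 9, 3)
    4: (2, 2, 1, 8)
    5: (2, 2, 1, 8)
    6: (1, 1, 3, 13)
    7: (1, 1, 3, 13)
    8: (0, 4, 9, 3)
    9: (4, 1, 0, 7)
    10: (2, 2, 1, 8)
    11: (2, 2, 1, 8)
    12: (1, 1, 3, 13)

Partition of {1..12} into 4 W_19-dot-orbits:

[[1, 9], [2, 4, 5, 10, 11], [3, 8], [6, 7, 12]]


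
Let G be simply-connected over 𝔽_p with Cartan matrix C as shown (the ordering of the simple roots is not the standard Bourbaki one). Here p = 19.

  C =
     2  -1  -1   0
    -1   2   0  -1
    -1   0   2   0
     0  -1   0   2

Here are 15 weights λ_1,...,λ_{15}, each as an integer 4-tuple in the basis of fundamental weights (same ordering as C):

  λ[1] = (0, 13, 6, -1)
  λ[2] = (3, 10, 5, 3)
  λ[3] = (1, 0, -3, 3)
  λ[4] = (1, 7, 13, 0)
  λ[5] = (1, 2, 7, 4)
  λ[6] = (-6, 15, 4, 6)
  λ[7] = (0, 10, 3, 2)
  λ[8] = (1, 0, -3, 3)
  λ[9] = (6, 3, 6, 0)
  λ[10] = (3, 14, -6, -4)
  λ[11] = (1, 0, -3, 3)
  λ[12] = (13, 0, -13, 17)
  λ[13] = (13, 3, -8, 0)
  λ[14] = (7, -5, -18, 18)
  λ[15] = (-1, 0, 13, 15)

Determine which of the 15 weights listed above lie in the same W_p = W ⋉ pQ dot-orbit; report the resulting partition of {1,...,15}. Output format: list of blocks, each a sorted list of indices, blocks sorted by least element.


Cartan matrix: type A_4 (|W|=120); un-permuting the 4 rows.

λ_j+ρ reflected into Ā_19 (⟨·,θ^∨⟩≤19); 4-tuples as given:

  λ_1 → (1, 11, 4, 3)
  λ_2 → (4, 9, 0, 2)
  λ_3 → (0, 1, 2, 4)
  λ_4 → (2, 3, 8, 5)
  λ_5 → (2, 3, 8, 5)
  λ_6 → (1, 11, 4, 3)
  λ_7 → (1, 11, 4, 3)
  λ_8 → (0, 1, 2, 4)
  λ_9 → (7, 4, 7, 1)
  λ_10 → (1, 11, 4, 3)
  λ_11 → (0, 1, 2, 4)
  λ_12 → (0, 1, 2, 4)
  λ_13 → (7, 4, 7, 1)
  λ_14 → (4, 9, 0, 2)
  λ_15 → (0, 1, 2, 4)

5 distinct reps among the 15 weights ⇒ 5 W_19-linkage classes:

[[1, 6, 7, 10], [2, 14], [3, 8, 11, 12, 15], [4, 5], [9, 13]]


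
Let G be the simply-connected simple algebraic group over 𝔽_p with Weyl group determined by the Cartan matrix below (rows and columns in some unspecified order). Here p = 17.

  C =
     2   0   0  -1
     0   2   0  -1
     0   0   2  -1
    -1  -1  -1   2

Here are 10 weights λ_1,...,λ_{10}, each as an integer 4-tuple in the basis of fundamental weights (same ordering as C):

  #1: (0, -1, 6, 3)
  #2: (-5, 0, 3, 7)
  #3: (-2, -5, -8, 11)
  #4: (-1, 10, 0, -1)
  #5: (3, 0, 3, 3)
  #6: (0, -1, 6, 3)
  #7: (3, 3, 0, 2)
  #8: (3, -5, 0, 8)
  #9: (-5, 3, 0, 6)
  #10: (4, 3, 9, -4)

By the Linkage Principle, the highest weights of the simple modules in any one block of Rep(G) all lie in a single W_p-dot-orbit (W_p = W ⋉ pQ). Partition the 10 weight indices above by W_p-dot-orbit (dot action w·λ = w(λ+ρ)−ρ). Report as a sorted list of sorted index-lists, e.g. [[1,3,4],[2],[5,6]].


Type D_4, rank 4, |W|=192; reorder rows/cols to standard.

Alcove-folded reps (p=17, 10 weights, presented ϖ-order):

    λ_1+ρ ↦ (1, 0, 7, 4)
    λ_2+ρ ↦ (4, 1, 4, 4)
    λ_3+ρ ↦ (1, 4, 7, 0)
    λ_4+ρ ↦ (0, 11, 1, 0)
    λ_5+ρ ↦ (4, 1, 4, 4)
    λ_6+ρ ↦ (1, 0, 7, 4)
    λ_7+ρ ↦ (4, 4, 1, 3)
    λ_8+ρ ↦ (4, 4, 1, 3)
    λ_9+ρ ↦ (4, 4, 1, 3)
    λ_10+ρ ↦ (2, 1, 7, 3)

6 distinct reps among the 10 weights ⇒ 6 W_17-linkage classes:

[[1, 6], [2, 5], [3], [4], [7, 8, 9], [10]]


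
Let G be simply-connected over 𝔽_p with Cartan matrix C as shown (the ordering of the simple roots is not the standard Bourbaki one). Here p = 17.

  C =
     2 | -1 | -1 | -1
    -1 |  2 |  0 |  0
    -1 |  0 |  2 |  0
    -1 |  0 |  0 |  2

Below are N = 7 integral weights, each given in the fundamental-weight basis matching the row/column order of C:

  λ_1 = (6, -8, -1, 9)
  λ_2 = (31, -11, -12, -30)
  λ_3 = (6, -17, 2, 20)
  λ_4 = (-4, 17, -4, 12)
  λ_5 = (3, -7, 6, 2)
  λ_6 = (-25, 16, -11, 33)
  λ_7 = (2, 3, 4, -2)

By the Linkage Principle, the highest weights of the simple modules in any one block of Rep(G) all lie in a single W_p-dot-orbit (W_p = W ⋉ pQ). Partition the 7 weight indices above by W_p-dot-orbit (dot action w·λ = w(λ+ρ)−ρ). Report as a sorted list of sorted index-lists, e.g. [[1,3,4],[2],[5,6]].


Type D_4, rank 4, |W|=192; reorder rows/cols to standard.

W_17-reps of the 7 weights in Ā_17 (same 4-coord order as C):

    1: (0, 7, 0, 10)
    2: (2, 4, 5, 1)
    3: (2, 4, 5, 1)
    4: (2, 4, 5, 1)
    5: (2, 4, 5, 1)
    6: (0, 7, 0, 10)
    7: (2, 4, 5, 1)

Linkage partition of the 7 weights (2 classes, p=17):

[[1, 6], [2, 3, 4, 5, 7]]


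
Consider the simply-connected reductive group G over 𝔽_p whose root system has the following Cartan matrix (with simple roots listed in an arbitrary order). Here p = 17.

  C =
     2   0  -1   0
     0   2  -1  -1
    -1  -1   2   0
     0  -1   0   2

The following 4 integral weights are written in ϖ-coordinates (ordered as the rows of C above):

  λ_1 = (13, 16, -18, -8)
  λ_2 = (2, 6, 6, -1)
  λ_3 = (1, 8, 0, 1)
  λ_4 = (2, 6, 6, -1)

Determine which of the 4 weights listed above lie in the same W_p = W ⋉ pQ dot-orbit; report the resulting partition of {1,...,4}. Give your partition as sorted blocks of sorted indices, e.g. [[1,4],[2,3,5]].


Root system A_4: the 4×4 matrix C matches after relabeling.

λ_j+ρ reflected into Ā_17 (⟨·,θ^∨⟩≤17); 4-tuples as given:

  [1] (3, 7, 7, 0) · [2] (3, 7, 7, 0) · [3] (2, 9, 1, 2) · [4] (3, 7, 7, 0)

Grouping the 4 weights by Ā_17-representative: 2 linkage classes.

[[1, 2, 4], [3]]


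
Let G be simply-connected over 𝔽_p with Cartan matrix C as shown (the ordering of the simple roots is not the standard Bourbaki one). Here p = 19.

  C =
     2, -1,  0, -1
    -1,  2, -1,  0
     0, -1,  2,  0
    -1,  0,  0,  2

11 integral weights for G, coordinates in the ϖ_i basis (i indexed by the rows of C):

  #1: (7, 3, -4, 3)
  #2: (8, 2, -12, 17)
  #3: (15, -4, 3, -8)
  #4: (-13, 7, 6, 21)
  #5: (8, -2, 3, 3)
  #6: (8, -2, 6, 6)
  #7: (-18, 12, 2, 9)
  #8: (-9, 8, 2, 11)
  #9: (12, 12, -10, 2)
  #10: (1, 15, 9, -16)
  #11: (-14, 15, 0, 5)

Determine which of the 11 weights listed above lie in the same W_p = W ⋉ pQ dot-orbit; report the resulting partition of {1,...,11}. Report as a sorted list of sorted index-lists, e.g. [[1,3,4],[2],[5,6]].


Root system A_4: the 4×4 matrix C matches after relabeling.

λ_j+ρ reflected into Ā_19 (⟨·,θ^∨⟩≤19); 4-tuples as given:

  [1] (8, 1, 3, 4)
  [2] (1, 0, 8, 7)
  [3] (6, 3, 1, 7)
  [4] (8, 1, 3, 4)
  [5] (8, 1, 3, 4)
  [6] (8, 1, 3, 4)
  [7] (6, 3, 1, 7)
  [8] (8, 1, 3, 4)
  [9] (6, 3, 1, 7)
  [10] (6, 3, 1, 7)
  [11] (6, 3, 1, 7)

These 11 weights hit 3 W_19-dot-orbits; sizes (5, 1, 5):

[[1, 4, 5, 6, 8], [2], [3, 7, 9, 10, 11]]


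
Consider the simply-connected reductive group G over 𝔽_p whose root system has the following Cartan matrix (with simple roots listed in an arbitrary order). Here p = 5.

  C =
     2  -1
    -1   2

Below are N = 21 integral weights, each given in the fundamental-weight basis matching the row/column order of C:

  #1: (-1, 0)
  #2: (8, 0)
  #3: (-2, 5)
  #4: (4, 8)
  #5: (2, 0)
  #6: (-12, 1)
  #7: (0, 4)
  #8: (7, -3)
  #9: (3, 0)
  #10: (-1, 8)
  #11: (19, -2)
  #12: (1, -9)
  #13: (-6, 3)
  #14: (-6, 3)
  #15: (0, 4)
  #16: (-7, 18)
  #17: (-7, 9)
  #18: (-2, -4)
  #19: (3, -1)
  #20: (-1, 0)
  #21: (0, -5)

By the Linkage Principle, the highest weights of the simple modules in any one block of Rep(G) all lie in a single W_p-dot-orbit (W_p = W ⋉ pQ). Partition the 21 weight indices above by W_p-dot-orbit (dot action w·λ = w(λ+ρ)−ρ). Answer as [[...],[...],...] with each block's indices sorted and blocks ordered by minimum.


Type A_2, rank 2, |W|=6; reorder rows/cols to standard.

Each λ_j+ρ reduced to Ā_5; 2-tuples below use C's row order:

    λ_1+ρ ↦ (0, 1)
    λ_2+ρ ↦ (0, 4)
    λ_3+ρ ↦ (0, 4)
    λ_4+ρ ↦ (0, 4)
    λ_5+ρ ↦ (3, 1)
    λ_6+ρ ↦ (3, 1)
    λ_7+ρ ↦ (0, 4)
    λ_8+ρ ↦ (2, 1)
    λ_9+ρ ↦ (4, 1)
    λ_10+ρ ↦ (4, 1)
    λ_11+ρ ↦ (4, 1)
    λ_12+ρ ↦ (2, 1)
    λ_13+ρ ↦ (4, 1)
    λ_14+ρ ↦ (4, 1)
    λ_15+ρ ↦ (0, 4)
    λ_16+ρ ↦ (3, 1)
    λ_17+ρ ↦ (0, 1)
    λ_18+ρ ↦ (3, 1)
    λ_19+ρ ↦ (4, 0)
    λ_20+ρ ↦ (0, 1)
    λ_21+ρ ↦ (3, 1)

6 distinct reps among the 21 weights ⇒ 6 W_5-linkage classes:

[[1, 17, 20], [2, 3, 4, 7, 15], [5, 6, 16, 18, 21], [8, 12], [9, 10, 11, 13, 14], [19]]


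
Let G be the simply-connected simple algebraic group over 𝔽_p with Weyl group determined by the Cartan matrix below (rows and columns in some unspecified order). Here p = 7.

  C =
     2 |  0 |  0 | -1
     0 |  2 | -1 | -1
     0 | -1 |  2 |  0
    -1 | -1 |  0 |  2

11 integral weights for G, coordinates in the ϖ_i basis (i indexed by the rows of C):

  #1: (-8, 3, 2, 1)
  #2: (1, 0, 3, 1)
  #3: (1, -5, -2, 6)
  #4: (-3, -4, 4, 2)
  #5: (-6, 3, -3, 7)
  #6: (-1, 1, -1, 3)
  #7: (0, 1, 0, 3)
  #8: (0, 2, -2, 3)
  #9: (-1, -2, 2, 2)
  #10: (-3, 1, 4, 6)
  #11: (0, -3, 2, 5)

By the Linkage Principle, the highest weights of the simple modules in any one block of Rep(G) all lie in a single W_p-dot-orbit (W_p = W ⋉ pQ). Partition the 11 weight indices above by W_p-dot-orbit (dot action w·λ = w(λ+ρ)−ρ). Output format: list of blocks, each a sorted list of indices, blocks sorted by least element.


Dynkin diagram of C (from the 6 off-diagonal −1 entries): A_4.

Folding the 11 weights λ_j+ρ into Ā_7 (reps in the given 4-coord order):

    λ_1 → (0, 1, 0, 4)
    λ_2 → (0, 1, 2, 2)
    λ_3 → (0, 1, 2, 2)
    λ_4 → (0, 1, 2, 2)
    λ_5 → (0, 1, 2, 2)
    λ_6 → (0, 2, 0, 4)
    λ_7 → (0, 2, 0, 4)
    λ_8 → (0, 2, 0, 4)
    λ_9 → (0, 1, 2, 2)
    λ_10 → (5, 0, 2, 0)
    λ_11 → (0, 2, 0, 4)

Linkage partition of the 11 weights (4 classes, p=7):

[[1], [2, 3, 4, 5, 9], [6, 7, 8, 11], [10]]


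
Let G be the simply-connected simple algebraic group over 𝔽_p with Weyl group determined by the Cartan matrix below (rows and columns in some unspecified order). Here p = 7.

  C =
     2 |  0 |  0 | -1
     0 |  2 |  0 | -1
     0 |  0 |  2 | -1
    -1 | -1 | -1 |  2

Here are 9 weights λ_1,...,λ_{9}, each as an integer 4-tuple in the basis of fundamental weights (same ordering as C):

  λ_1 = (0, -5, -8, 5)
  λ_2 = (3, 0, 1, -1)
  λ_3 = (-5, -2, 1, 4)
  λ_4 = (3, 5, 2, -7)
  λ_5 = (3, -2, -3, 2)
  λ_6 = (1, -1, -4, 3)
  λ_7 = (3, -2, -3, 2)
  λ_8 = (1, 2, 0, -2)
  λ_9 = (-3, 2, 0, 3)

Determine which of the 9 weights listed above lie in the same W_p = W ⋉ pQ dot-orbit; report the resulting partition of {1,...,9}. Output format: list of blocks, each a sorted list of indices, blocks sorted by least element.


D_4 Cartan matrix, 4 simple roots permuted; ρ=(1,1,1,1).

Ā_7 reps of the 9 weights (D_4, coords as presented):

  1: (4, 1, 2, 0) · 2: (4, 1, 2, 0) · 3: (4, 1, 2, 0) · 4: (2, 0, 3, 1) · 5: (4, 1, 2, 0) · 6: (2, 0, 3, 1) · 7: (4, 1, 2, 0) · 8: (1, 2, 0, 1) · 9: (1, 2, 0, 1)

Grouping the 9 weights by Ā_7-representative: 3 linkage classes.

[[1, 2, 3, 5, 7], [4, 6], [8, 9]]


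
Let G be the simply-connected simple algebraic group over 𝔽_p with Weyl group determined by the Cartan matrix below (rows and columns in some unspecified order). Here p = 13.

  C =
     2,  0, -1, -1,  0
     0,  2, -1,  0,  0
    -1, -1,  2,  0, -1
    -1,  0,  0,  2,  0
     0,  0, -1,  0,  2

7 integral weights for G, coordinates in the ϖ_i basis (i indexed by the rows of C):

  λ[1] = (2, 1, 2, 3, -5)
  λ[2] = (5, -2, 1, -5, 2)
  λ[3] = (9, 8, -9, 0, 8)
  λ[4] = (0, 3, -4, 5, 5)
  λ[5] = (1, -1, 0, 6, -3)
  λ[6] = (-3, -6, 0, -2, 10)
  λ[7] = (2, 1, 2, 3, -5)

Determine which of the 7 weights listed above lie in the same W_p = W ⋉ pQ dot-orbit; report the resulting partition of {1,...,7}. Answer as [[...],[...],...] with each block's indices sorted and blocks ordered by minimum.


Root system D_5: the 5×5 matrix C matches after relabeling.

Ā_13 reps of the 7 weights (D_5, coords as presented):

  [1] (1, 1, 1, 4, 3) · [2] (1, 1, 1, 4, 3) · [3] (1, 1, 0, 7, 1) · [4] (1, 1, 1, 4, 3) · [5] (1, 1, 0, 7, 1) · [6] (1, 1, 1, 4, 3) · [7] (1, 1, 1, 4, 3)

Grouping the 7 weights by Ā_13-representative: 2 linkage classes.

[[1, 2, 4, 6, 7], [3, 5]]


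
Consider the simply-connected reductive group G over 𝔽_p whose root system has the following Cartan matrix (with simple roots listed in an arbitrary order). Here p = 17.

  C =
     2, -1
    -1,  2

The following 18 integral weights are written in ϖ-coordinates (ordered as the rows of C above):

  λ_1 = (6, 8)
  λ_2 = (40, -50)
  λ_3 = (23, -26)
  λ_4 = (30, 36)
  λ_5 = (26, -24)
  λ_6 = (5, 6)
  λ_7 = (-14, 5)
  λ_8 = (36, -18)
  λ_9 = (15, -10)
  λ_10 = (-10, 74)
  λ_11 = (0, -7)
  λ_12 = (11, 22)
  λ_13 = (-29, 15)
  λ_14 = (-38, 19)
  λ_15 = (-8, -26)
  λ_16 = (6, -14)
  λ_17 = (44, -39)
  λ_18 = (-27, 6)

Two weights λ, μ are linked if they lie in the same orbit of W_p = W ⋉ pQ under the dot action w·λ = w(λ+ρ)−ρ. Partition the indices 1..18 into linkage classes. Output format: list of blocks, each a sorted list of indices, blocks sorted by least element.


C ↔ A_2 under row/col permutation; |W(A_2)| = 6.

λ_j+ρ reflected into Ā_17 (⟨·,θ^∨⟩≤17); 2-tuples as given:

  1: (7, 9)
  2: (2, 8)
  3: (7, 9)
  4: (3, 0)
  5: (6, 7)
  6: (6, 7)
  7: (6, 7)
  8: (3, 0)
  9: (7, 9)
  10: (2, 8)
  11: (5, 1)
  12: (5, 1)
  13: (5, 1)
  14: (3, 0)
  15: (2, 8)
  16: (6, 7)
  17: (6, 7)
  18: (2, 8)

5 distinct reps among the 18 weights ⇒ 5 W_17-linkage classes:

[[1, 3, 9], [2, 10, 15, 18], [4, 8, 14], [5, 6, 7, 16, 17], [11, 12, 13]]


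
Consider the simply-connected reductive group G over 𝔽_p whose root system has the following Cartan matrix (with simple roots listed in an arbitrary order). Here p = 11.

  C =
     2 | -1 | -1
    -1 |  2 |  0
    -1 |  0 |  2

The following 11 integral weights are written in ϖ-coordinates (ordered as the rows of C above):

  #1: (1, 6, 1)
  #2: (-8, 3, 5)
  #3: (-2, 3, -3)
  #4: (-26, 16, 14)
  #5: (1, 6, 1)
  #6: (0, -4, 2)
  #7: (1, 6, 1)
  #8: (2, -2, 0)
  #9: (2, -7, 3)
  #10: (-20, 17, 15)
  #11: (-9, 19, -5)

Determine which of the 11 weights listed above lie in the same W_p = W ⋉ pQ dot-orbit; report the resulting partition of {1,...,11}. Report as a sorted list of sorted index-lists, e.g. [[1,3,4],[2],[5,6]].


Type A_3, rank 3, |W|=24; reorder rows/cols to standard.

Ā_11 reps of the 11 weights (A_3, coords as presented):

  1: (2, 7, 2);  2: (3, 3, 1);  3: (2, 1, 1);  4: (3, 3, 1);  5: (2, 7, 2);  6: (2, 1, 1);  7: (2, 7, 2);  8: (2, 1, 1);  9: (3, 3, 1);  10: (3, 3, 1);  11: (2, 1, 1)

The 11 indices split into 3 linkage classes (same alcove rep ⇔ same W_11-dot-orbit):

[[1, 5, 7], [2, 4, 9, 10], [3, 6, 8, 11]]


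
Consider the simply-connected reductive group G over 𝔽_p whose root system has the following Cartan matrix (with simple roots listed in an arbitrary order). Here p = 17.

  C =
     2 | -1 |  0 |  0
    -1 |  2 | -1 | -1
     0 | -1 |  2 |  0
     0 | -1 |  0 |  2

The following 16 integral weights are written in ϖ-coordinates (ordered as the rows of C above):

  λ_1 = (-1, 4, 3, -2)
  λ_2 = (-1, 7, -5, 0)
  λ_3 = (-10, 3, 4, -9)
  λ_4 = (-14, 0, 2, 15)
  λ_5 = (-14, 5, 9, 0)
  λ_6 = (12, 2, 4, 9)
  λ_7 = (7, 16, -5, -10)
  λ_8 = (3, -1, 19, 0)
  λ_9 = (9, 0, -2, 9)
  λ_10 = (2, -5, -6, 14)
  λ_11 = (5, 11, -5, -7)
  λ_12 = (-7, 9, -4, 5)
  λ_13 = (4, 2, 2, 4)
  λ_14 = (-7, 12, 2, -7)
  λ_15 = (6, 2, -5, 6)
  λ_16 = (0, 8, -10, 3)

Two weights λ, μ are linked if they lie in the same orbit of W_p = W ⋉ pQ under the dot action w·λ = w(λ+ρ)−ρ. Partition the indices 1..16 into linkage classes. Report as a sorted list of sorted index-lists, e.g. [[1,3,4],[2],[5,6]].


C ↔ D_4 under row/col permutation; |W(D_4)| = 192.

W_17-reps of the 16 weights in Ā_17 (same 4-coord order as C):

  1: (0, 4, 4, 1);  2: (0, 4, 4, 1);  3: (0, 4, 4, 1);  4: (1, 0, 9, 4);  5: (6, 1, 3, 6);  6: (1, 0, 9, 4);  7: (0, 4, 4, 1);  8: (1, 0, 9, 4);  9: (6, 1, 3, 6);  10: (5, 1, 3, 5);  11: (5, 1, 3, 5);  12: (6, 1, 3, 6);  13: (5, 1, 3, 5);  14: (6, 1, 3, 6);  15: (6, 1, 3, 6);  16: (1, 0, 9, 4)

Linkage partition of the 16 weights (4 classes, p=17):

[[1, 2, 3, 7], [4, 6, 8, 16], [5, 9, 12, 14, 15], [10, 11, 13]]


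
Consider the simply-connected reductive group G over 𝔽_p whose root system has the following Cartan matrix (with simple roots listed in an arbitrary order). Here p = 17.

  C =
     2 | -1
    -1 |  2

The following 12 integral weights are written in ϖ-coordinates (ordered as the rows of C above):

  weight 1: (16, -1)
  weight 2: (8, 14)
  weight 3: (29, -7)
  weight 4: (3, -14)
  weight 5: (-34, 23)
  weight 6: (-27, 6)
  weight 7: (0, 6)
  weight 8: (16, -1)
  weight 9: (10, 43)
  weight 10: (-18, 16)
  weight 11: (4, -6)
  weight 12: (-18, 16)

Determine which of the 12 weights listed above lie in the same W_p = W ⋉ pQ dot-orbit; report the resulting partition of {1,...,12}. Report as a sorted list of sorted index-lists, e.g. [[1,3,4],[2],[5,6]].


Type A_2, rank 2, |W|=6; reorder rows/cols to standard.

Each λ_j+ρ reduced to Ā_17; 2-tuples below use C's row order:

    1: (17, 0)
    2: (2, 8)
    3: (4, 7)
    4: (9, 4)
    5: (1, 7)
    6: (2, 8)
    7: (1, 7)
    8: (17, 0)
    9: (4, 7)
    10: (17, 0)
    11: (0, 5)
    12: (17, 0)

6 distinct reps among the 12 weights ⇒ 6 W_17-linkage classes:

[[1, 8, 10, 12], [2, 6], [3, 9], [4], [5, 7], [11]]


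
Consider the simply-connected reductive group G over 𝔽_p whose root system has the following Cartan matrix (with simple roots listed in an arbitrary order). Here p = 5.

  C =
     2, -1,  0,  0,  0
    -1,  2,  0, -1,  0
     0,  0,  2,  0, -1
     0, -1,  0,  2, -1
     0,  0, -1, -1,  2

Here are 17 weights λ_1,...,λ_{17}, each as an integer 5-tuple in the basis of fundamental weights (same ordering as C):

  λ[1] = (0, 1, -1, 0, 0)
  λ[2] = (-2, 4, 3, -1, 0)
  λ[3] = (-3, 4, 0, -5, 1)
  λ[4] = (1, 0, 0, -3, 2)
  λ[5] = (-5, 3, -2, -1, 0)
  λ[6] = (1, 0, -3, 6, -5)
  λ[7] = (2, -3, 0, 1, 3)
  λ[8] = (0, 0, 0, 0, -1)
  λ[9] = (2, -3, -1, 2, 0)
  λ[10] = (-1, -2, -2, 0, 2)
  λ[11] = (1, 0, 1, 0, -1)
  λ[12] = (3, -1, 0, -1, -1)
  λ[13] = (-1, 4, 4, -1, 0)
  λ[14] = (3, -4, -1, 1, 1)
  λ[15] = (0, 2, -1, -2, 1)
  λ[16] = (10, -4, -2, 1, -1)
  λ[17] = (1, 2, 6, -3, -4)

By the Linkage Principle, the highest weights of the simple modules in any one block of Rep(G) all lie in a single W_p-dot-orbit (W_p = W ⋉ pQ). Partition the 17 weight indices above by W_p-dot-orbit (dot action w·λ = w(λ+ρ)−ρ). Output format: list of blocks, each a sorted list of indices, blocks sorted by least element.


A_5 Cartan matrix, 5 simple roots permuted; ρ=(1,1,1,1,1).

Each λ_j+ρ reduced to Ā_5; 5-tuples below use C's row order:

    1: (1, 2, 0, 1, 1)
    2: (4, 0, 1, 0, 0)
    3: (1, 1, 1, 1, 1)
    4: (1, 1, 1, 1, 1)
    5: (4, 0, 1, 0, 0)
    6: (1, 1, 1, 1, 0)
    7: (1, 0, 1, 0, 2)
    8: (1, 1, 1, 1, 0)
    9: (1, 2, 0, 1, 1)
    10: (1, 0, 1, 0, 2)
    11: (1, 1, 1, 1, 0)
    12: (4, 0, 1, 0, 0)
    13: (4, 0, 1, 0, 0)
    14: (1, 2, 0, 1, 1)
    15: (1, 2, 0, 1, 1)
    16: (1, 2, 0, 1, 1)
    17: (2, 0, 0, 1, 2)

These 17 weights hit 6 W_5-dot-orbits; sizes (5, 4, 2, 3, 2, 1):

[[1, 9, 14, 15, 16], [2, 5, 12, 13], [3, 4], [6, 8, 11], [7, 10], [17]]


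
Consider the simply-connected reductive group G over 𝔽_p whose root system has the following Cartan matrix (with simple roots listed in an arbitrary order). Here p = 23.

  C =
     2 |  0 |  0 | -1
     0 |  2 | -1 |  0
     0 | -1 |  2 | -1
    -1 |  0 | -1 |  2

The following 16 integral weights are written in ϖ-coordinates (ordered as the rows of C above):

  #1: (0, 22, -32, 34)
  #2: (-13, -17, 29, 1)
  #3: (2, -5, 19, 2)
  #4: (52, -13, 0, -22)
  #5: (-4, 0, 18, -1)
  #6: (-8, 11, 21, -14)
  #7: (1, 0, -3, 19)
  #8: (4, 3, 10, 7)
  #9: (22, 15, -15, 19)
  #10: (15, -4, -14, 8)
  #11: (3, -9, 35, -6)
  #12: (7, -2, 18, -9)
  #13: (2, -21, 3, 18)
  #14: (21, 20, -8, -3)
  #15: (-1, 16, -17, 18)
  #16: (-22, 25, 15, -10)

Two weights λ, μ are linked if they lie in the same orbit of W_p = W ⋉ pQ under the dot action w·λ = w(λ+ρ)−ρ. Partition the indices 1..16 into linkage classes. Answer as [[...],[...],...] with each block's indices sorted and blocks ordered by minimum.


C ↔ A_4 under row/col permutation; |W(A_4)| = 120.

Ā_23 reps of the 16 weights (A_4, coords as presented):

    λ_1+ρ ↦ (0, 1, 10, 8)
    λ_2+ρ ↦ (7, 7, 4, 3)
    λ_3+ρ ↦ (0, 1, 16, 3)
    λ_4+ρ ↦ (2, 1, 2, 7)
    λ_5+ρ ↦ (0, 1, 16, 3)
    λ_6+ρ ↦ (2, 1, 2, 7)
    λ_7+ρ ↦ (2, 1, 1, 18)
    λ_8+ρ ↦ (0, 1, 10, 8)
    λ_9+ρ ↦ (1, 14, 6, 0)
    λ_10+ρ ↦ (7, 7, 4, 3)
    λ_11+ρ ↦ (0, 1, 10, 8)
    λ_12+ρ ↦ (0, 1, 10, 8)
    λ_13+ρ ↦ (0, 1, 16, 3)
    λ_14+ρ ↦ (2, 1, 2, 7)
    λ_15+ρ ↦ (0, 1, 16, 3)
    λ_16+ρ ↦ (7, 7, 4, 3)

Partition of {1..16} into 6 W_23-dot-orbits:

[[1, 8, 11, 12], [2, 10, 16], [3, 5, 13, 15], [4, 6, 14], [7], [9]]


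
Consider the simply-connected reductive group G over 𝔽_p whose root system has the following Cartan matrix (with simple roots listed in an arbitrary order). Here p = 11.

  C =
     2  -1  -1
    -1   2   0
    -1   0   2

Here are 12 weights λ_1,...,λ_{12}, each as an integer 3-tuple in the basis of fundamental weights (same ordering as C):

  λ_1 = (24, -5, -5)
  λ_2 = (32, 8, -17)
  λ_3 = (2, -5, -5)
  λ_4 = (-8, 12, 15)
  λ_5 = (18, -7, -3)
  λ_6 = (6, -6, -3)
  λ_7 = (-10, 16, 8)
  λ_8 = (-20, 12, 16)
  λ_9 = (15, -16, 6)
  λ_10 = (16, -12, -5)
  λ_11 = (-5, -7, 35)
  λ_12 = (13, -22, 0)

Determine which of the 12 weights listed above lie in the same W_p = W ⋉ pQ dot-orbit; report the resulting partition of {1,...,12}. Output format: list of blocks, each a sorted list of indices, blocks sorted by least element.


Type A_3, rank 3, |W|=24; reorder rows/cols to standard.

Each λ_j+ρ reduced to Ā_11; 3-tuples below use C's row order:

  [1] (3, 1, 1);  [2] (0, 5, 2);  [3] (3, 1, 1);  [4] (0, 5, 2);  [5] (3, 2, 6);  [6] (0, 5, 2);  [7] (3, 2, 6);  [8] (3, 2, 6);  [9] (3, 1, 1);  [10] (0, 5, 2);  [11] (3, 1, 1);  [12] (3, 1, 1)

Partition of {1..12} into 3 W_11-dot-orbits:

[[1, 3, 9, 11, 12], [2, 4, 6, 10], [5, 7, 8]]


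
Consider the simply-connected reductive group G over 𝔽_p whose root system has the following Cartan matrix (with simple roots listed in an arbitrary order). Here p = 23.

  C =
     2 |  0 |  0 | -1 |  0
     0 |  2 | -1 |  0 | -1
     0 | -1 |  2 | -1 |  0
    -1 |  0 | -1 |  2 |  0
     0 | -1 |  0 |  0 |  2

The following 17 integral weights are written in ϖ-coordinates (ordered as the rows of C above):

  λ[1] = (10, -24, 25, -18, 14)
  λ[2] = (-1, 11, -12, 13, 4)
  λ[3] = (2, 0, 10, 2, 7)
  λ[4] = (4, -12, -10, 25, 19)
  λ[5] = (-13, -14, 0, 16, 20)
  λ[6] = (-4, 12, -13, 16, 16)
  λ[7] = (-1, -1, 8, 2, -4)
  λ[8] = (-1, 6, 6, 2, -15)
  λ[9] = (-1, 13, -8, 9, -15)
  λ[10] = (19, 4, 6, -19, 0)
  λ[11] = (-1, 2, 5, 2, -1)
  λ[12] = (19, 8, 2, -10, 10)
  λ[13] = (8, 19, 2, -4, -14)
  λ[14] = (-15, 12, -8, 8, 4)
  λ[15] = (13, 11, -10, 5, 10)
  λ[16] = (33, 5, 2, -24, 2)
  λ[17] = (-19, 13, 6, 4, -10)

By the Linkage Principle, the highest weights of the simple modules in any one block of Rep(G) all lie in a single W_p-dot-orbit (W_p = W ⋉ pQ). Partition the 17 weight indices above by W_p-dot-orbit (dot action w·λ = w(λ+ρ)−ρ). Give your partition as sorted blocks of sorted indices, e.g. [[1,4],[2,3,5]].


Dynkin diagram of C (from the 8 off-diagonal −1 entries): A_5.

Alcove-folded reps (p=23, 17 weights, presented ϖ-order):

    1: (0, 1, 11, 3, 5)
    2: (0, 1, 11, 3, 5)
    3: (0, 1, 11, 3, 5)
    4: (0, 1, 11, 3, 5)
    5: (2, 1, 5, 7, 5)
    6: (2, 1, 5, 7, 5)
    7: (0, 3, 6, 3, 0)
    8: (0, 7, 0, 3, 7)
    9: (0, 7, 0, 3, 7)
    10: (2, 1, 5, 7, 5)
    11: (0, 3, 6, 3, 0)
    12: (0, 3, 6, 3, 0)
    13: (0, 7, 0, 3, 7)
    14: (2, 1, 5, 7, 5)
    15: (0, 3, 6, 3, 0)
    16: (0, 3, 6, 3, 0)
    17: (2, 1, 5, 7, 5)

These 17 weights hit 4 W_23-dot-orbits; sizes (4, 5, 5, 3):

[[1, 2, 3, 4], [5, 6, 10, 14, 17], [7, 11, 12, 15, 16], [8, 9, 13]]


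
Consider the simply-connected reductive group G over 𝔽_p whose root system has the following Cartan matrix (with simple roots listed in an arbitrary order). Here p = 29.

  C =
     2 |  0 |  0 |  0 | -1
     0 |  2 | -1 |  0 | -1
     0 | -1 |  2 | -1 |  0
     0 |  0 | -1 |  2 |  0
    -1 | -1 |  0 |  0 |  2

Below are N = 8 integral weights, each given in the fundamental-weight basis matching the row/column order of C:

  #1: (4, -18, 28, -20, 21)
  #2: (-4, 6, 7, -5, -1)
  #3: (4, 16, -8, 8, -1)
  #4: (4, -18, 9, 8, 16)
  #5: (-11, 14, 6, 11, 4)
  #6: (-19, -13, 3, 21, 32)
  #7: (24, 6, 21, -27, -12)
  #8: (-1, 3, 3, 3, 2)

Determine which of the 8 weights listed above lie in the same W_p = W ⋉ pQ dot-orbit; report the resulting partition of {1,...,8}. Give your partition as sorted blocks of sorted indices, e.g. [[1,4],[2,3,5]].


A_5 Cartan matrix, 5 simple roots permuted; ρ=(1,1,1,1,1).

Alcove-folded reps (p=29, 8 weights, presented ϖ-order):

  [1] (5, 10, 7, 2, 0) · [2] (0, 4, 4, 4, 3) · [3] (5, 10, 7, 2, 0) · [4] (5, 10, 7, 2, 0) · [5] (5, 10, 7, 2, 0) · [6] (0, 4, 4, 4, 3) · [7] (0, 4, 4, 4, 3) · [8] (0, 4, 4, 4, 3)

2 distinct reps among the 8 weights ⇒ 2 W_29-linkage classes:

[[1, 3, 4, 5], [2, 6, 7, 8]]


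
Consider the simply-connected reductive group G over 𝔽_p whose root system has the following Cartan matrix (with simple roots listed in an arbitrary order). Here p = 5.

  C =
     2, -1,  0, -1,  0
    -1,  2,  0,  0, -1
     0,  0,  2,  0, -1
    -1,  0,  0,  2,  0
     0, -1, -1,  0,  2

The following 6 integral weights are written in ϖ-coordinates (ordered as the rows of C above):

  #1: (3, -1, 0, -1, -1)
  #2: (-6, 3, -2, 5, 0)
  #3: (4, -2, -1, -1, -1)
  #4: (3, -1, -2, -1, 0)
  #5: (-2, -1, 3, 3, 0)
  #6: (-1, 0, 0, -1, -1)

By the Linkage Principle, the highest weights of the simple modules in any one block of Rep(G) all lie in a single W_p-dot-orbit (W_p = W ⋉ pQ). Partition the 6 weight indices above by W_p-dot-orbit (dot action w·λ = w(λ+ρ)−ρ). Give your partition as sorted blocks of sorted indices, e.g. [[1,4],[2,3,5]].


Dynkin diagram of C (from the 8 off-diagonal −1 entries): A_5.

Folding the 6 weights λ_j+ρ into Ā_5 (reps in the given 5-coord order):

  λ_1+ρ ↦ (4, 0, 1, 0, 0)
  λ_2+ρ ↦ (4, 0, 1, 0, 0)
  λ_3+ρ ↦ (4, 0, 1, 0, 0)
  λ_4+ρ ↦ (4, 0, 1, 0, 0)
  λ_5+ρ ↦ (0, 1, 1, 0, 0)
  λ_6+ρ ↦ (0, 1, 1, 0, 0)

The 6 indices split into 2 linkage classes (same alcove rep ⇔ same W_5-dot-orbit):

[[1, 2, 3, 4], [5, 6]]


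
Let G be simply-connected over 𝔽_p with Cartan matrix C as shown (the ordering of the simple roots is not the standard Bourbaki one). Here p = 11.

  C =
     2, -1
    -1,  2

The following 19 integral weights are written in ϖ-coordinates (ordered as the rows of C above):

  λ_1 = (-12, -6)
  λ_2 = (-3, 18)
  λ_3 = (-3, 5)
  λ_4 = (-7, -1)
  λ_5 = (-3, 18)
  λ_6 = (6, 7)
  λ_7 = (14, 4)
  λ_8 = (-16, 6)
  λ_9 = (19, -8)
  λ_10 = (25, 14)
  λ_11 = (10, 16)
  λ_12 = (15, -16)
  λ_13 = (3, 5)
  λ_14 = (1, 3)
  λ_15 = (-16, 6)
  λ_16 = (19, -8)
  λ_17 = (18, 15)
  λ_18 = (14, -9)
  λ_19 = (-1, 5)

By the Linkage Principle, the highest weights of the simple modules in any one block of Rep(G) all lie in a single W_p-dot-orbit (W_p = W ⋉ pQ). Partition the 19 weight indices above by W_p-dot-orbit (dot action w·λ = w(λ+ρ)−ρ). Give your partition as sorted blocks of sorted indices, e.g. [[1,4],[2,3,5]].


Type A_2, rank 2, |W|=6; reorder rows/cols to standard.

Ā_11 reps of the 19 weights (A_2, coords as presented):

    λ_1+ρ ↦ (0, 6)
    λ_2+ρ ↦ (6, 3)
    λ_3+ρ ↦ (2, 4)
    λ_4+ρ ↦ (0, 6)
    λ_5+ρ ↦ (6, 3)
    λ_6+ρ ↦ (3, 4)
    λ_7+ρ ↦ (2, 4)
    λ_8+ρ ↦ (3, 4)
    λ_9+ρ ↦ (2, 2)
    λ_10+ρ ↦ (3, 4)
    λ_11+ρ ↦ (0, 6)
    λ_12+ρ ↦ (4, 6)
    λ_13+ρ ↦ (4, 6)
    λ_14+ρ ↦ (2, 4)
    λ_15+ρ ↦ (3, 4)
    λ_16+ρ ↦ (2, 2)
    λ_17+ρ ↦ (6, 3)
    λ_18+ρ ↦ (3, 4)
    λ_19+ρ ↦ (0, 6)

Partition of {1..19} into 6 W_11-dot-orbits:

[[1, 4, 11, 19], [2, 5, 17], [3, 7, 14], [6, 8, 10, 15, 18], [9, 16], [12, 13]]


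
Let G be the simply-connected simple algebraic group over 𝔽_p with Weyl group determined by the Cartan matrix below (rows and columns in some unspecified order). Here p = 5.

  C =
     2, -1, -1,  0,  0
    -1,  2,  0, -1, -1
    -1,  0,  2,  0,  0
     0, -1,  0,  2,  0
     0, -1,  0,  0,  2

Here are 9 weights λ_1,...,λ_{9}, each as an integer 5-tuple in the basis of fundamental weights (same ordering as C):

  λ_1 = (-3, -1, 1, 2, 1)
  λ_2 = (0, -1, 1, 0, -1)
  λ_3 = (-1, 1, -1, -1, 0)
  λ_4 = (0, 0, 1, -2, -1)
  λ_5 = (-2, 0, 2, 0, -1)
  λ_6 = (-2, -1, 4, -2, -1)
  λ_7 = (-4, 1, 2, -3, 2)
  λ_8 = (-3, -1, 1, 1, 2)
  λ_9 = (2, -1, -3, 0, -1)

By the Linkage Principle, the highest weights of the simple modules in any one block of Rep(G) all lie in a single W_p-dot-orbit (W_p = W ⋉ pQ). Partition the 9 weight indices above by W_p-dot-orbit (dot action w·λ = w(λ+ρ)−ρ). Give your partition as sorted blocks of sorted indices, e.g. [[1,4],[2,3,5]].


Dynkin diagram of C (from the 8 off-diagonal −1 entries): D_5.

W_5-reps of the 9 weights in Ā_5 (same 5-coord order as C):

  λ_1 → (0, 2, 0, 1, 0)
  λ_2 → (1, 0, 2, 1, 0)
  λ_3 → (0, 2, 0, 0, 1)
  λ_4 → (1, 0, 2, 1, 0)
  λ_5 → (1, 0, 2, 1, 0)
  λ_6 → (1, 0, 2, 1, 0)
  λ_7 → (0, 2, 0, 1, 0)
  λ_8 → (0, 2, 0, 0, 1)
  λ_9 → (1, 0, 2, 1, 0)

3 distinct reps among the 9 weights ⇒ 3 W_5-linkage classes:

[[1, 7], [2, 4, 5, 6, 9], [3, 8]]


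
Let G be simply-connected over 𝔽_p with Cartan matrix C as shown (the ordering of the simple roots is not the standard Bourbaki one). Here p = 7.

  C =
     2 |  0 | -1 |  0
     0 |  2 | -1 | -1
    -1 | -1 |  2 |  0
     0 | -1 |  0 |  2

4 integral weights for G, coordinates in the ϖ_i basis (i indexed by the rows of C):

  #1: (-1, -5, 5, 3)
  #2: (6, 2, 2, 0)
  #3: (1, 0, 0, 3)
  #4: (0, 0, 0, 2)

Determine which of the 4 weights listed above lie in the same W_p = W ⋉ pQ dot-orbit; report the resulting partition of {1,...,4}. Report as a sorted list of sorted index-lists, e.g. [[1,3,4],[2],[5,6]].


Type A_4, rank 4, |W|=120; reorder rows/cols to standard.

Alcove-folded reps (p=7, 4 weights, presented ϖ-order):

  [1] (0, 4, 2, 0)
  [2] (0, 3, 0, 3)
  [3] (1, 1, 1, 3)
  [4] (1, 1, 1, 3)

These 4 weights hit 3 W_7-dot-orbits; sizes (1, 1, 2):

[[1], [2], [3, 4]]


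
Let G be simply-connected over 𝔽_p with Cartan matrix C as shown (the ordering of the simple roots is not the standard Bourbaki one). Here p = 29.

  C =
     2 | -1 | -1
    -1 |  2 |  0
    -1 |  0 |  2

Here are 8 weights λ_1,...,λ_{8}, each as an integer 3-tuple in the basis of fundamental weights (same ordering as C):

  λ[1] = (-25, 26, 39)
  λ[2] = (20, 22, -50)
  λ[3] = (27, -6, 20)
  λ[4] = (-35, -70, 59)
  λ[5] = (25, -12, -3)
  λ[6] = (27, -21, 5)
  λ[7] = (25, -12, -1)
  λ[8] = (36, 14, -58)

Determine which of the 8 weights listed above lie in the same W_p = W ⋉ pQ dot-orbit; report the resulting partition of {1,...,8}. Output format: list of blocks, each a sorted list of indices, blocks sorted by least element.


Cartan matrix: type A_3 (|W|=24); un-permuting the 3 rows.

Folding the 8 weights λ_j+ρ into Ā_29 (reps in the given 3-coord order):

    [1] (13, 11, 2)
    [2] (8, 15, 1)
    [3] (8, 15, 1)
    [4] (13, 11, 2)
    [5] (13, 11, 2)
    [6] (8, 15, 1)
    [7] (15, 11, 0)
    [8] (8, 15, 1)

These 8 weights hit 3 W_29-dot-orbits; sizes (3, 4, 1):

[[1, 4, 5], [2, 3, 6, 8], [7]]


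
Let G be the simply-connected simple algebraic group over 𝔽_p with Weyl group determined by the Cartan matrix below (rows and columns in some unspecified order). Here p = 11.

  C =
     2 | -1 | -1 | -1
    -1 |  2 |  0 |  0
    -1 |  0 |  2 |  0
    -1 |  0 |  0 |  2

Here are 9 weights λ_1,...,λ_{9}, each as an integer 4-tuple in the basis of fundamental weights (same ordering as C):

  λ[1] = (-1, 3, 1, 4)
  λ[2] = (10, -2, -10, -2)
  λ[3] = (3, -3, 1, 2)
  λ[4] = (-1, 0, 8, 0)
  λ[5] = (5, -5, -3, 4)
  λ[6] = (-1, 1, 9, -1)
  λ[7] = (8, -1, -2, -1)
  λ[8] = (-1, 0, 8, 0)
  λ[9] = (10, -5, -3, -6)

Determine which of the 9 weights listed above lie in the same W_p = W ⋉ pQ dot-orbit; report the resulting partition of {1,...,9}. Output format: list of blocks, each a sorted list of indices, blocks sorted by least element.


C ↔ D_4 under row/col permutation; |W(D_4)| = 192.

Each λ_j+ρ reduced to Ā_11; 4-tuples below use C's row order:

    1: (0, 4, 2, 5)
    2: (0, 1, 9, 1)
    3: (2, 2, 2, 3)
    4: (0, 1, 9, 1)
    5: (0, 4, 2, 5)
    6: (0, 1, 9, 1)
    7: (2, 0, 1, 0)
    8: (0, 1, 9, 1)
    9: (0, 4, 2, 5)

The 9 indices split into 4 linkage classes (same alcove rep ⇔ same W_11-dot-orbit):

[[1, 5, 9], [2, 4, 6, 8], [3], [7]]


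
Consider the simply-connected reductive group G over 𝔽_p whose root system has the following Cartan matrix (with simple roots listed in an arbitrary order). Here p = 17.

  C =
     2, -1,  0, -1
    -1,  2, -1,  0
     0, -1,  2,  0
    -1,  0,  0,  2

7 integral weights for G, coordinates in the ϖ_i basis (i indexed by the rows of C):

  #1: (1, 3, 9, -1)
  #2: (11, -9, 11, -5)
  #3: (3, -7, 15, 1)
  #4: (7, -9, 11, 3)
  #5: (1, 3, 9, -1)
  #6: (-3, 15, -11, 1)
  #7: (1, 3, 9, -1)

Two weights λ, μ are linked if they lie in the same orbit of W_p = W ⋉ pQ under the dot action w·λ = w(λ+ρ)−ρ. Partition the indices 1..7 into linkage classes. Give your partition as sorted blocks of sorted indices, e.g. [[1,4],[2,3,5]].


Dynkin diagram of C (from the 6 off-diagonal −1 entries): A_4.

Ā_17 reps of the 7 weights (A_4, coords as presented):

    1: (2, 4, 10, 0)
    2: (0, 8, 4, 4)
    3: (2, 4, 10, 0)
    4: (0, 8, 4, 4)
    5: (2, 4, 10, 0)
    6: (2, 4, 10, 0)
    7: (2, 4, 10, 0)

The 7 indices split into 2 linkage classes (same alcove rep ⇔ same W_17-dot-orbit):

[[1, 3, 5, 6, 7], [2, 4]]


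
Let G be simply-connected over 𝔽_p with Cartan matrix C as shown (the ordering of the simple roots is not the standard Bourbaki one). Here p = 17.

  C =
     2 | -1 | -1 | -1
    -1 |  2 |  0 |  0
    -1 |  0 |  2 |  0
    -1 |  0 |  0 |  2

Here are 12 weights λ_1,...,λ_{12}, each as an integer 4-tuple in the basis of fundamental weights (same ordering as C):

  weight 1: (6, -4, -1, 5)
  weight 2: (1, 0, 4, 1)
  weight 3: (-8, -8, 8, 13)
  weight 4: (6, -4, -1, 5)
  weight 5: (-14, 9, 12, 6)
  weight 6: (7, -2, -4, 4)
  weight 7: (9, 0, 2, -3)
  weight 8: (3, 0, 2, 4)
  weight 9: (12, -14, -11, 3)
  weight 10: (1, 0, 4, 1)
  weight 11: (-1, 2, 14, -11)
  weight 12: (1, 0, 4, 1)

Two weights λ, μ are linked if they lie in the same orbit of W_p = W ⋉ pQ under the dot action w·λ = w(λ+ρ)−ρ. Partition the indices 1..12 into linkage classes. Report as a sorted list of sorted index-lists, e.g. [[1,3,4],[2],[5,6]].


Cartan matrix: type D_4 (|W|=192); un-permuting the 4 rows.

λ_j+ρ reflected into Ā_17 (⟨·,θ^∨⟩≤17); 4-tuples as given:

  λ_1 → (4, 3, 0, 6)
  λ_2 → (2, 1, 5, 2)
  λ_3 → (2, 7, 5, 0)
  λ_4 → (4, 3, 0, 6)
  λ_5 → (4, 3, 0, 6)
  λ_6 → (4, 1, 3, 5)
  λ_7 → (3, 1, 3, 2)
  λ_8 → (4, 1, 3, 5)
  λ_9 → (4, 3, 0, 6)
  λ_10 → (2, 1, 5, 2)
  λ_11 → (2, 7, 5, 0)
  λ_12 → (2, 1, 5, 2)

Grouping the 12 weights by Ā_17-representative: 5 linkage classes.

[[1, 4, 5, 9], [2, 10, 12], [3, 11], [6, 8], [7]]


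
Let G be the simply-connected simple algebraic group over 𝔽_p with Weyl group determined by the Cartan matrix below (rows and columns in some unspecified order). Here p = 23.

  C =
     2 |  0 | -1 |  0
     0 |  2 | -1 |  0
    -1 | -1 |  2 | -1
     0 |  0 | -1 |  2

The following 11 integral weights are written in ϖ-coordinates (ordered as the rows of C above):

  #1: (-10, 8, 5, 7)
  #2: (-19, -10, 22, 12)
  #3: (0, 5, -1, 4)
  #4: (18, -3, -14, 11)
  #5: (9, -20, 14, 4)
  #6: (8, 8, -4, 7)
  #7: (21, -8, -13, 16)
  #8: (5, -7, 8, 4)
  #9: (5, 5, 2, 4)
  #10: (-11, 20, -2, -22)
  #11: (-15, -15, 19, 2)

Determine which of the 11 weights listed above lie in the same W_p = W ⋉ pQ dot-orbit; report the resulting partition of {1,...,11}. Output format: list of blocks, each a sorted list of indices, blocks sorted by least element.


Type D_4, rank 4, |W|=192; reorder rows/cols to standard.

Folding the 11 weights λ_j+ρ into Ā_23 (reps in the given 4-coord order):

  1: (6, 6, 3, 5)
  2: (5, 4, 5, 0)
  3: (1, 6, 0, 5)
  4: (3, 12, 1, 2)
  5: (3, 12, 1, 2)
  6: (6, 6, 3, 5)
  7: (3, 12, 1, 2)
  8: (6, 6, 3, 5)
  9: (6, 6, 3, 5)
  10: (10, 1, 1, 1)
  11: (6, 6, 3, 5)

5 distinct reps among the 11 weights ⇒ 5 W_23-linkage classes:

[[1, 6, 8, 9, 11], [2], [3], [4, 5, 7], [10]]
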